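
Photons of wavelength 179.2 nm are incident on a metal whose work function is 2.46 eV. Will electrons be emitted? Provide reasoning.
Yes

For photoemission, the photon energy must exceed the work function.

Photon energy: E = hc/λ = 6.9188 eV
Work function: φ = 2.46 eV

Since E_photon (6.9188 eV) > φ (2.46 eV), photoemission WILL occur.
The threshold wavelength is λ₀ = hc/φ = 504.0 nm.
Since 179.2 nm < 504.0 nm, the light has sufficient energy.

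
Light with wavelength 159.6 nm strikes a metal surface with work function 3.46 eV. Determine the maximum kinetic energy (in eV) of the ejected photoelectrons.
4.3084 eV

Using Einstein's photoelectric equation: KE_max = hf - φ = hc/λ - φ

First, calculate the photon energy:
E_photon = hc/λ = (6.626×10⁻³⁴ J·s)(3×10⁸ m/s) / (159.6×10⁻⁹ m)
E_photon = 7.7684 eV

Then, the maximum kinetic energy:
KE_max = E_photon - φ = 7.7684 eV - 3.46 eV = 4.3084 eV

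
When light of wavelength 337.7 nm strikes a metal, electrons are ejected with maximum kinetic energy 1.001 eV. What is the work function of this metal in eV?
2.67 eV

From Einstein's photoelectric equation: KE_max = hf - φ = hc/λ - φ

Rearranging for φ:
φ = hc/λ - KE_max

Calculate photon energy:
E_photon = hc/λ = 3.6714 eV

Therefore:
φ = 3.6714 - 1.001 = 2.67 eV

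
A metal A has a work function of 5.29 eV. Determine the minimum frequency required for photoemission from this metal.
1.2791e+15 Hz

The threshold frequency is when the photon energy equals the work function:
hf₀ = φ

Solving for f₀:
f₀ = φ/h = (5.29 eV × 1.602×10⁻¹⁹ J/eV) / (6.626×10⁻³⁴ J·s)
f₀ = 1.2791e+15 Hz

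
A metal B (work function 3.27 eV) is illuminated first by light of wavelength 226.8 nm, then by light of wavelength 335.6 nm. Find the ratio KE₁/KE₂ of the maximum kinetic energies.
5.1759

Using Einstein's equation: KE_max = hc/λ - φ

For λ₁ = 226.8 nm:
E₁ = hc/λ₁ = 5.4667 eV
KE₁ = E₁ - φ = 5.4667 - 3.27 = 2.1967 eV

For λ₂ = 335.6 nm:
E₂ = hc/λ₂ = 3.6944 eV
KE₂ = E₂ - φ = 3.6944 - 3.27 = 0.4244 eV

Ratio: KE₁/KE₂ = 2.1967/0.4244 = 5.1759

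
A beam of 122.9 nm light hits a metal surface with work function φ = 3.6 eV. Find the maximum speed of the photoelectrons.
1.5107e+06 m/s

First, find the maximum kinetic energy:
E_photon = hc/λ = 10.0882 eV
KE_max = E_photon - φ = 10.0882 - 3.6 = 6.4882 eV

Convert to Joules: KE_max = 6.4882 × 1.602×10⁻¹⁹ J = 1.0395e-18 J

Then use KE = ½mv² to find velocity:
v = √(2·KE/m) = √(2 × 1.0395e-18 J / 9.109e-31 kg)
v = 1.5107e+06 m/s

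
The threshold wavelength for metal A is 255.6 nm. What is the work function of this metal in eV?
4.85 eV

At the threshold wavelength, photon energy equals work function:
φ = hc/λ₀

Calculating:
φ = (6.626×10⁻³⁴ J·s)(3×10⁸ m/s) / (255.6×10⁻⁹ m)
φ = 4.85 eV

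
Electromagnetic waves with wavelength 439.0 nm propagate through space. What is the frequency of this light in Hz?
6.8290e+14 Hz

Using the wave equation: c = fλ

Solving for frequency:
f = c/λ = (3×10⁸ m/s) / (439.0×10⁻⁹ m)
f = 6.8290e+14 Hz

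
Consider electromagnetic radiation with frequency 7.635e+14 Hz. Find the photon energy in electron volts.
3.1576 eV

Using E = hf:

E = hf = (6.626×10⁻³⁴ J·s)(7.635e+14 Hz)
E = 3.1576 eV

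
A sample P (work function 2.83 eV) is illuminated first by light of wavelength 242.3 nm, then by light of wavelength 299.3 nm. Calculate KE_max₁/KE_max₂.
1.7425

Using Einstein's equation: KE_max = hc/λ - φ

For λ₁ = 242.3 nm:
E₁ = hc/λ₁ = 5.1170 eV
KE₁ = E₁ - φ = 5.1170 - 2.83 = 2.2870 eV

For λ₂ = 299.3 nm:
E₂ = hc/λ₂ = 4.1425 eV
KE₂ = E₂ - φ = 4.1425 - 2.83 = 1.3125 eV

Ratio: KE₁/KE₂ = 2.2870/1.3125 = 1.7425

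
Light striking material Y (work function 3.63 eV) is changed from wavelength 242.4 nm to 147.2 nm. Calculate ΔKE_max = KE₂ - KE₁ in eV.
3.3080 eV

Using Einstein's equation: KE_max = hc/λ - φ

For λ₁ = 242.4 nm:
KE₁ = hc/λ₁ - φ = 5.1149 - 3.63 = 1.4849 eV

For λ₂ = 147.2 nm:
KE₂ = hc/λ₂ - φ = 8.4228 - 3.63 = 4.7928 eV

Change in KE:
ΔKE = KE₂ - KE₁ = 4.7928 - 1.4849 = 3.3080 eV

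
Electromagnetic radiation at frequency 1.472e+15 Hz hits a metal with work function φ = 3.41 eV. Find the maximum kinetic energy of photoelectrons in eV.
2.6777 eV

Using Einstein's photoelectric equation: KE_max = hf - φ

First, calculate the photon energy:
E_photon = hf = (6.626×10⁻³⁴ J·s)(1.472e+15 Hz)
E_photon = 6.0877 eV

Then, the maximum kinetic energy:
KE_max = E_photon - φ = 6.0877 eV - 3.41 eV = 2.6777 eV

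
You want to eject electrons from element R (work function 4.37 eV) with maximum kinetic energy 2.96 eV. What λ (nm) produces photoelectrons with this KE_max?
169.15 nm

From Einstein's equation: KE_max = hc/λ - φ

Rearranging for λ:
hc/λ = KE_max + φ
λ = hc/(KE_max + φ)

Required photon energy:
E_photon = KE_max + φ = 2.96 + 4.37 = 7.33 eV

Required wavelength:
λ = hc/E_photon = (6.626×10⁻³⁴)(3×10⁸) / (7.33 × 1.602×10⁻¹⁹)
λ = 169.15 nm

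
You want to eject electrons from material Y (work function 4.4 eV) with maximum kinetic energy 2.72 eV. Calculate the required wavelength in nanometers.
174.14 nm

From Einstein's equation: KE_max = hc/λ - φ

Rearranging for λ:
hc/λ = KE_max + φ
λ = hc/(KE_max + φ)

Required photon energy:
E_photon = KE_max + φ = 2.72 + 4.4 = 7.12 eV

Required wavelength:
λ = hc/E_photon = (6.626×10⁻³⁴)(3×10⁸) / (7.12 × 1.602×10⁻¹⁹)
λ = 174.14 nm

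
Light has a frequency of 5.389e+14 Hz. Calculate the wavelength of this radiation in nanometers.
556.30 nm

Using the wave equation: c = fλ

Solving for wavelength:
λ = c/f = (3×10⁸ m/s) / (5.389e+14 Hz)
λ = 556.30 nm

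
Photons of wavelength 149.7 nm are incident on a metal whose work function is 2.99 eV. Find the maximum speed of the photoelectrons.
1.3644e+06 m/s

First, find the maximum kinetic energy:
E_photon = hc/λ = 8.2822 eV
KE_max = E_photon - φ = 8.2822 - 2.99 = 5.2922 eV

Convert to Joules: KE_max = 5.2922 × 1.602×10⁻¹⁹ J = 8.4790e-19 J

Then use KE = ½mv² to find velocity:
v = √(2·KE/m) = √(2 × 8.4790e-19 J / 9.109e-31 kg)
v = 1.3644e+06 m/s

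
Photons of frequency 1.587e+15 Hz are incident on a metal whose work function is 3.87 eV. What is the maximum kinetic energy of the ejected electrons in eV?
2.6933 eV

Using Einstein's photoelectric equation: KE_max = hf - φ

First, calculate the photon energy:
E_photon = hf = (6.626×10⁻³⁴ J·s)(1.587e+15 Hz)
E_photon = 6.5633 eV

Then, the maximum kinetic energy:
KE_max = E_photon - φ = 6.5633 eV - 3.87 eV = 2.6933 eV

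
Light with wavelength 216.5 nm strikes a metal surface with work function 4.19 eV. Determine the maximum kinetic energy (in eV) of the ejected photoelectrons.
1.5368 eV

Using Einstein's photoelectric equation: KE_max = hf - φ = hc/λ - φ

First, calculate the photon energy:
E_photon = hc/λ = (6.626×10⁻³⁴ J·s)(3×10⁸ m/s) / (216.5×10⁻⁹ m)
E_photon = 5.7268 eV

Then, the maximum kinetic energy:
KE_max = E_photon - φ = 5.7268 eV - 4.19 eV = 1.5368 eV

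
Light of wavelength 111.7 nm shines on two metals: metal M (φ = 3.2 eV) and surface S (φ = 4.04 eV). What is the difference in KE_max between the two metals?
0.8400 eV

Using KE_max = hc/λ - φ for each metal:

Photon energy: E = hc/λ = 11.0997 eV

For metal M (φ₁ = 3.2 eV):
KE₁ = E - φ₁ = 11.0997 - 3.2 = 7.8997 eV

For surface S (φ₂ = 4.04 eV):
KE₂ = E - φ₂ = 11.0997 - 4.04 = 7.0597 eV

Difference:
ΔKE = KE₁ - KE₂ = 7.8997 - 7.0597 = 0.8400 eV

Note: The difference equals the difference in work functions: 4.04 - 3.2 = 0.84 eV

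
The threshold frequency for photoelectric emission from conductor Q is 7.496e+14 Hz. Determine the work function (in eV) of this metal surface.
3.10 eV

At the threshold frequency, photon energy equals work function:
φ = hf₀

Calculating:
φ = (6.626×10⁻³⁴ J·s)(7.496e+14 Hz)
φ = 3.10 eV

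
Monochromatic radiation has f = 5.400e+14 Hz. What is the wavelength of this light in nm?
555.17 nm

Using the wave equation: c = fλ

Solving for wavelength:
λ = c/f = (3×10⁸ m/s) / (5.400e+14 Hz)
λ = 555.17 nm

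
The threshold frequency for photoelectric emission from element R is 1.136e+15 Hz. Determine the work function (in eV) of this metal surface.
4.70 eV

At the threshold frequency, photon energy equals work function:
φ = hf₀

Calculating:
φ = (6.626×10⁻³⁴ J·s)(1.136e+15 Hz)
φ = 4.70 eV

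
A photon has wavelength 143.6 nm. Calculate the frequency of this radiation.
2.0877e+15 Hz

Using the wave equation: c = fλ

Solving for frequency:
f = c/λ = (3×10⁸ m/s) / (143.6×10⁻⁹ m)
f = 2.0877e+15 Hz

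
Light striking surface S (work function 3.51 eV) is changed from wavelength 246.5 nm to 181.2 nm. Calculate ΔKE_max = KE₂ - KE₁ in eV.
1.8126 eV

Using Einstein's equation: KE_max = hc/λ - φ

For λ₁ = 246.5 nm:
KE₁ = hc/λ₁ - φ = 5.0298 - 3.51 = 1.5198 eV

For λ₂ = 181.2 nm:
KE₂ = hc/λ₂ - φ = 6.8424 - 3.51 = 3.3324 eV

Change in KE:
ΔKE = KE₂ - KE₁ = 3.3324 - 1.5198 = 1.8126 eV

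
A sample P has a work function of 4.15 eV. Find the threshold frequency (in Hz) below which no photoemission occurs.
1.0035e+15 Hz

The threshold frequency is when the photon energy equals the work function:
hf₀ = φ

Solving for f₀:
f₀ = φ/h = (4.15 eV × 1.602×10⁻¹⁹ J/eV) / (6.626×10⁻³⁴ J·s)
f₀ = 1.0035e+15 Hz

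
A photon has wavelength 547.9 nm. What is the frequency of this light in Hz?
5.4717e+14 Hz

Using the wave equation: c = fλ

Solving for frequency:
f = c/λ = (3×10⁸ m/s) / (547.9×10⁻⁹ m)
f = 5.4717e+14 Hz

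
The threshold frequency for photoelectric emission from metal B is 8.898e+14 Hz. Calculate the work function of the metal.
3.68 eV

At the threshold frequency, photon energy equals work function:
φ = hf₀

Calculating:
φ = (6.626×10⁻³⁴ J·s)(8.898e+14 Hz)
φ = 3.68 eV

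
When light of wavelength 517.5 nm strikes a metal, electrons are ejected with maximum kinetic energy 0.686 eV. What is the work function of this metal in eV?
1.71 eV

From Einstein's photoelectric equation: KE_max = hf - φ = hc/λ - φ

Rearranging for φ:
φ = hc/λ - KE_max

Calculate photon energy:
E_photon = hc/λ = 2.3958 eV

Therefore:
φ = 2.3958 - 0.686 = 1.71 eV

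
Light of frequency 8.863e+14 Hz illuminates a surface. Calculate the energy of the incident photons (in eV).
3.6654 eV

Using E = hf:

E = hf = (6.626×10⁻³⁴ J·s)(8.863e+14 Hz)
E = 3.6654 eV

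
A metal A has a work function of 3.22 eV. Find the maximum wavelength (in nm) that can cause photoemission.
385.04 nm

The threshold wavelength is when the photon energy equals the work function:
hc/λ₀ = φ

Solving for λ₀:
λ₀ = hc/φ = (6.626×10⁻³⁴ J·s)(3×10⁸ m/s) / (3.22 eV × 1.602×10⁻¹⁹ J/eV)
λ₀ = 385.04 nm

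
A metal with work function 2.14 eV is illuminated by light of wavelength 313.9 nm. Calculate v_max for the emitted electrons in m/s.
7.9789e+05 m/s

First, find the maximum kinetic energy:
E_photon = hc/λ = 3.9498 eV
KE_max = E_photon - φ = 3.9498 - 2.14 = 1.8098 eV

Convert to Joules: KE_max = 1.8098 × 1.602×10⁻¹⁹ J = 2.8996e-19 J

Then use KE = ½mv² to find velocity:
v = √(2·KE/m) = √(2 × 2.8996e-19 J / 9.109e-31 kg)
v = 7.9789e+05 m/s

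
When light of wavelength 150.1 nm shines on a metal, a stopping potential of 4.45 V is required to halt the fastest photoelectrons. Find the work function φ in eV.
3.81 eV

The stopping potential gives the maximum kinetic energy: KE_max = eV_s = 4.45 eV

From Einstein's photoelectric equation: KE_max = hc/λ - φ
Rearranging: φ = hc/λ - KE_max

Calculate photon energy:
E_photon = hc/λ = (6.626×10⁻³⁴ J·s)(3×10⁸ m/s) / (150.1×10⁻⁹ m) = 8.2601 eV

Therefore:
φ = 8.2601 - 4.45 = 3.81 eV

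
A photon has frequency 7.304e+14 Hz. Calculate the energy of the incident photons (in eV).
3.0207 eV

Using E = hf:

E = hf = (6.626×10⁻³⁴ J·s)(7.304e+14 Hz)
E = 3.0207 eV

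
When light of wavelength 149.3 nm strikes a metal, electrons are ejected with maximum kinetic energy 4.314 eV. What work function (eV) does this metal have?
3.99 eV

From Einstein's photoelectric equation: KE_max = hf - φ = hc/λ - φ

Rearranging for φ:
φ = hc/λ - KE_max

Calculate photon energy:
E_photon = hc/λ = 8.3044 eV

Therefore:
φ = 8.3044 - 4.314 = 3.99 eV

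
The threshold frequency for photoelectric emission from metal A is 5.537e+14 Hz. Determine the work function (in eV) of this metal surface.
2.29 eV

At the threshold frequency, photon energy equals work function:
φ = hf₀

Calculating:
φ = (6.626×10⁻³⁴ J·s)(5.537e+14 Hz)
φ = 2.29 eV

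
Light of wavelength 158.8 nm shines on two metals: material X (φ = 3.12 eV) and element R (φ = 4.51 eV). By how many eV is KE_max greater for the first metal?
1.3900 eV

Using KE_max = hc/λ - φ for each metal:

Photon energy: E = hc/λ = 7.8076 eV

For material X (φ₁ = 3.12 eV):
KE₁ = E - φ₁ = 7.8076 - 3.12 = 4.6876 eV

For element R (φ₂ = 4.51 eV):
KE₂ = E - φ₂ = 7.8076 - 4.51 = 3.2976 eV

Difference:
ΔKE = KE₁ - KE₂ = 4.6876 - 3.2976 = 1.3900 eV

Note: The difference equals the difference in work functions: 4.51 - 3.12 = 1.39 eV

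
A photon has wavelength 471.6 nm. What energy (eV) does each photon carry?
2.6290 eV

Using E = hf = hc/λ:

E = hc/λ = (6.626×10⁻³⁴ J·s)(3×10⁸ m/s) / (471.6×10⁻⁹ m)
E = 2.6290 eV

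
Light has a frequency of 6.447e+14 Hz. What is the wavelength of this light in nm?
465.01 nm

Using the wave equation: c = fλ

Solving for wavelength:
λ = c/f = (3×10⁸ m/s) / (6.447e+14 Hz)
λ = 465.01 nm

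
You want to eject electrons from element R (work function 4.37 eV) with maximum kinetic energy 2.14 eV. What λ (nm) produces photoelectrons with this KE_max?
190.45 nm

From Einstein's equation: KE_max = hc/λ - φ

Rearranging for λ:
hc/λ = KE_max + φ
λ = hc/(KE_max + φ)

Required photon energy:
E_photon = KE_max + φ = 2.14 + 4.37 = 6.51 eV

Required wavelength:
λ = hc/E_photon = (6.626×10⁻³⁴)(3×10⁸) / (6.51 × 1.602×10⁻¹⁹)
λ = 190.45 nm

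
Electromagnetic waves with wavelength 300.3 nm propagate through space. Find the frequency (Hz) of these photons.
9.9831e+14 Hz

Using the wave equation: c = fλ

Solving for frequency:
f = c/λ = (3×10⁸ m/s) / (300.3×10⁻⁹ m)
f = 9.9831e+14 Hz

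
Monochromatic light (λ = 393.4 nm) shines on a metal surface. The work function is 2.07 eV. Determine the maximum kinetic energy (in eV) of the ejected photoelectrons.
1.0816 eV

Using Einstein's photoelectric equation: KE_max = hf - φ = hc/λ - φ

First, calculate the photon energy:
E_photon = hc/λ = (6.626×10⁻³⁴ J·s)(3×10⁸ m/s) / (393.4×10⁻⁹ m)
E_photon = 3.1516 eV

Then, the maximum kinetic energy:
KE_max = E_photon - φ = 3.1516 eV - 2.07 eV = 1.0816 eV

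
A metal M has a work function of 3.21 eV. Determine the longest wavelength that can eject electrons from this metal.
386.24 nm

The threshold wavelength is when the photon energy equals the work function:
hc/λ₀ = φ

Solving for λ₀:
λ₀ = hc/φ = (6.626×10⁻³⁴ J·s)(3×10⁸ m/s) / (3.21 eV × 1.602×10⁻¹⁹ J/eV)
λ₀ = 386.24 nm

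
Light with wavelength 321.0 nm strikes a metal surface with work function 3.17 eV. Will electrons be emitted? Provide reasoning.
Yes

For photoemission, the photon energy must exceed the work function.

Photon energy: E = hc/λ = 3.8624 eV
Work function: φ = 3.17 eV

Since E_photon (3.8624 eV) > φ (3.17 eV), photoemission WILL occur.
The threshold wavelength is λ₀ = hc/φ = 391.1 nm.
Since 321.0 nm < 391.1 nm, the light has sufficient energy.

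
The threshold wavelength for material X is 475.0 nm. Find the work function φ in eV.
2.61 eV

At the threshold wavelength, photon energy equals work function:
φ = hc/λ₀

Calculating:
φ = (6.626×10⁻³⁴ J·s)(3×10⁸ m/s) / (475.0×10⁻⁹ m)
φ = 2.61 eV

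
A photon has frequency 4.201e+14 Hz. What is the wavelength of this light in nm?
713.62 nm

Using the wave equation: c = fλ

Solving for wavelength:
λ = c/f = (3×10⁸ m/s) / (4.201e+14 Hz)
λ = 713.62 nm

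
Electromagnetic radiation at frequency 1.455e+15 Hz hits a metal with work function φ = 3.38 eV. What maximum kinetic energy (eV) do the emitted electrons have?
2.6374 eV

Using Einstein's photoelectric equation: KE_max = hf - φ

First, calculate the photon energy:
E_photon = hf = (6.626×10⁻³⁴ J·s)(1.455e+15 Hz)
E_photon = 6.0174 eV

Then, the maximum kinetic energy:
KE_max = E_photon - φ = 6.0174 eV - 3.38 eV = 2.6374 eV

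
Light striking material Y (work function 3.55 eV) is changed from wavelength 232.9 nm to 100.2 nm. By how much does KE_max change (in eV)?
7.0502 eV

Using Einstein's equation: KE_max = hc/λ - φ

For λ₁ = 232.9 nm:
KE₁ = hc/λ₁ - φ = 5.3235 - 3.55 = 1.7735 eV

For λ₂ = 100.2 nm:
KE₂ = hc/λ₂ - φ = 12.3737 - 3.55 = 8.8237 eV

Change in KE:
ΔKE = KE₂ - KE₁ = 8.8237 - 1.7735 = 7.0502 eV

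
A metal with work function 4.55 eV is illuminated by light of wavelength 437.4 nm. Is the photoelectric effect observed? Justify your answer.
No

For photoemission, the photon energy must exceed the work function.

Photon energy: E = hc/λ = 2.8346 eV
Work function: φ = 4.55 eV

Since E_photon (2.8346 eV) < φ (4.55 eV), photoemission will NOT occur.
The threshold wavelength is λ₀ = hc/φ = 272.5 nm.
Since 437.4 nm > 272.5 nm, the photons lack sufficient energy.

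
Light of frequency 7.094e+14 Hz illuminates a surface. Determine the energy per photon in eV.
2.9338 eV

Using E = hf:

E = hf = (6.626×10⁻³⁴ J·s)(7.094e+14 Hz)
E = 2.9338 eV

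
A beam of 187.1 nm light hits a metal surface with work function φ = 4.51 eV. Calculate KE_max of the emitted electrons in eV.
2.1166 eV

Using Einstein's photoelectric equation: KE_max = hf - φ = hc/λ - φ

First, calculate the photon energy:
E_photon = hc/λ = (6.626×10⁻³⁴ J·s)(3×10⁸ m/s) / (187.1×10⁻⁹ m)
E_photon = 6.6266 eV

Then, the maximum kinetic energy:
KE_max = E_photon - φ = 6.6266 eV - 4.51 eV = 2.1166 eV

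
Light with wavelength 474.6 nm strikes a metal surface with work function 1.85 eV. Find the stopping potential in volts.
0.7624 V

The stopping potential V_s satisfies: eV_s = KE_max

First, find KE_max using Einstein's equation:
E_photon = hc/λ = 2.6124 eV
KE_max = E_photon - φ = 2.6124 - 1.85 = 0.7624 eV

Since eV_s = KE_max:
V_s = KE_max/e = 0.7624 V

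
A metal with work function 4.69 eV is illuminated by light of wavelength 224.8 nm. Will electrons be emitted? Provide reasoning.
Yes

For photoemission, the photon energy must exceed the work function.

Photon energy: E = hc/λ = 5.5153 eV
Work function: φ = 4.69 eV

Since E_photon (5.5153 eV) > φ (4.69 eV), photoemission WILL occur.
The threshold wavelength is λ₀ = hc/φ = 264.4 nm.
Since 224.8 nm < 264.4 nm, the light has sufficient energy.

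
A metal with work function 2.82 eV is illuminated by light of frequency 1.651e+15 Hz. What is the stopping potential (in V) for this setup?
4.0080 V

The stopping potential V_s satisfies: eV_s = KE_max

First, find KE_max using Einstein's equation:
E_photon = hf = (6.626×10⁻³⁴ J·s)(1.651e+15 Hz) = 6.8280 eV
KE_max = E_photon - φ = 6.8280 - 2.82 = 4.0080 eV

Since eV_s = KE_max:
V_s = KE_max/e = 4.0080 V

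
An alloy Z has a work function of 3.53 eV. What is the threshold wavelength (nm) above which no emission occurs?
351.23 nm

The threshold wavelength is when the photon energy equals the work function:
hc/λ₀ = φ

Solving for λ₀:
λ₀ = hc/φ = (6.626×10⁻³⁴ J·s)(3×10⁸ m/s) / (3.53 eV × 1.602×10⁻¹⁹ J/eV)
λ₀ = 351.23 nm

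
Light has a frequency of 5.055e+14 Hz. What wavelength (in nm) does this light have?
593.06 nm

Using the wave equation: c = fλ

Solving for wavelength:
λ = c/f = (3×10⁸ m/s) / (5.055e+14 Hz)
λ = 593.06 nm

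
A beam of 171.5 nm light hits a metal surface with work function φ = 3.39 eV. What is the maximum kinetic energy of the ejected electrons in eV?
3.8394 eV

Using Einstein's photoelectric equation: KE_max = hf - φ = hc/λ - φ

First, calculate the photon energy:
E_photon = hc/λ = (6.626×10⁻³⁴ J·s)(3×10⁸ m/s) / (171.5×10⁻⁹ m)
E_photon = 7.2294 eV

Then, the maximum kinetic energy:
KE_max = E_photon - φ = 7.2294 eV - 3.39 eV = 3.8394 eV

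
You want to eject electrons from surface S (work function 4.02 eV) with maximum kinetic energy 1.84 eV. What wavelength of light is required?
211.58 nm

From Einstein's equation: KE_max = hc/λ - φ

Rearranging for λ:
hc/λ = KE_max + φ
λ = hc/(KE_max + φ)

Required photon energy:
E_photon = KE_max + φ = 1.84 + 4.02 = 5.86 eV

Required wavelength:
λ = hc/E_photon = (6.626×10⁻³⁴)(3×10⁸) / (5.86 × 1.602×10⁻¹⁹)
λ = 211.58 nm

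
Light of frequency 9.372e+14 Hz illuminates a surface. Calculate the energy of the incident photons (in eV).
3.8759 eV

Using E = hf:

E = hf = (6.626×10⁻³⁴ J·s)(9.372e+14 Hz)
E = 3.8759 eV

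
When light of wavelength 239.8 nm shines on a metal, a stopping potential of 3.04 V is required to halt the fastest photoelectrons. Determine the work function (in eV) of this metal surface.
2.13 eV

The stopping potential gives the maximum kinetic energy: KE_max = eV_s = 3.04 eV

From Einstein's photoelectric equation: KE_max = hc/λ - φ
Rearranging: φ = hc/λ - KE_max

Calculate photon energy:
E_photon = hc/λ = (6.626×10⁻³⁴ J·s)(3×10⁸ m/s) / (239.8×10⁻⁹ m) = 5.1703 eV

Therefore:
φ = 5.1703 - 3.04 = 2.13 eV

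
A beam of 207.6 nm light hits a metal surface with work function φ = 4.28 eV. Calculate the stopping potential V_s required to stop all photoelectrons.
1.6923 V

The stopping potential V_s satisfies: eV_s = KE_max

First, find KE_max using Einstein's equation:
E_photon = hc/λ = 5.9723 eV
KE_max = E_photon - φ = 5.9723 - 4.28 = 1.6923 eV

Since eV_s = KE_max:
V_s = KE_max/e = 1.6923 V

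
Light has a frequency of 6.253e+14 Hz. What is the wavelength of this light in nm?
479.44 nm

Using the wave equation: c = fλ

Solving for wavelength:
λ = c/f = (3×10⁸ m/s) / (6.253e+14 Hz)
λ = 479.44 nm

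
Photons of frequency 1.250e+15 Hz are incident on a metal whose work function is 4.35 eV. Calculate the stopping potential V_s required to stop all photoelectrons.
0.8196 V

The stopping potential V_s satisfies: eV_s = KE_max

First, find KE_max using Einstein's equation:
E_photon = hf = (6.626×10⁻³⁴ J·s)(1.250e+15 Hz) = 5.1696 eV
KE_max = E_photon - φ = 5.1696 - 4.35 = 0.8196 eV

Since eV_s = KE_max:
V_s = KE_max/e = 0.8196 V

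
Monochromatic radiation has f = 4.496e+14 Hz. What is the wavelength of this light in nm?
666.80 nm

Using the wave equation: c = fλ

Solving for wavelength:
λ = c/f = (3×10⁸ m/s) / (4.496e+14 Hz)
λ = 666.80 nm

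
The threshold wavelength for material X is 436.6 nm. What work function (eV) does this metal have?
2.84 eV

At the threshold wavelength, photon energy equals work function:
φ = hc/λ₀

Calculating:
φ = (6.626×10⁻³⁴ J·s)(3×10⁸ m/s) / (436.6×10⁻⁹ m)
φ = 2.84 eV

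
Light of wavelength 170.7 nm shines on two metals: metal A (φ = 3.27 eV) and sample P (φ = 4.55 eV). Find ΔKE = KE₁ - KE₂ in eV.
1.2800 eV

Using KE_max = hc/λ - φ for each metal:

Photon energy: E = hc/λ = 7.2633 eV

For metal A (φ₁ = 3.27 eV):
KE₁ = E - φ₁ = 7.2633 - 3.27 = 3.9933 eV

For sample P (φ₂ = 4.55 eV):
KE₂ = E - φ₂ = 7.2633 - 4.55 = 2.7133 eV

Difference:
ΔKE = KE₁ - KE₂ = 3.9933 - 2.7133 = 1.2800 eV

Note: The difference equals the difference in work functions: 4.55 - 3.27 = 1.28 eV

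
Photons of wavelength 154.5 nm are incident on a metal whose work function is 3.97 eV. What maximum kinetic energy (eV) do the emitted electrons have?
4.0549 eV

Using Einstein's photoelectric equation: KE_max = hf - φ = hc/λ - φ

First, calculate the photon energy:
E_photon = hc/λ = (6.626×10⁻³⁴ J·s)(3×10⁸ m/s) / (154.5×10⁻⁹ m)
E_photon = 8.0249 eV

Then, the maximum kinetic energy:
KE_max = E_photon - φ = 8.0249 eV - 3.97 eV = 4.0549 eV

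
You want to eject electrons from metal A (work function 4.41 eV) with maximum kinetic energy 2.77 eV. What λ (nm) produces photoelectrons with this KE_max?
172.68 nm

From Einstein's equation: KE_max = hc/λ - φ

Rearranging for λ:
hc/λ = KE_max + φ
λ = hc/(KE_max + φ)

Required photon energy:
E_photon = KE_max + φ = 2.77 + 4.41 = 7.18 eV

Required wavelength:
λ = hc/E_photon = (6.626×10⁻³⁴)(3×10⁸) / (7.18 × 1.602×10⁻¹⁹)
λ = 172.68 nm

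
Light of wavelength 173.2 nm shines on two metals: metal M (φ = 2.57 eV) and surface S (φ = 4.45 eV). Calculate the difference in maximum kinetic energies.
1.8800 eV

Using KE_max = hc/λ - φ for each metal:

Photon energy: E = hc/λ = 7.1584 eV

For metal M (φ₁ = 2.57 eV):
KE₁ = E - φ₁ = 7.1584 - 2.57 = 4.5884 eV

For surface S (φ₂ = 4.45 eV):
KE₂ = E - φ₂ = 7.1584 - 4.45 = 2.7084 eV

Difference:
ΔKE = KE₁ - KE₂ = 4.5884 - 2.7084 = 1.8800 eV

Note: The difference equals the difference in work functions: 4.45 - 2.57 = 1.88 eV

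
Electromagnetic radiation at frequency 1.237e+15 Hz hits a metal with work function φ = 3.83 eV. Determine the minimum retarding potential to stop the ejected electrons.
1.2858 V

The stopping potential V_s satisfies: eV_s = KE_max

First, find KE_max using Einstein's equation:
E_photon = hf = (6.626×10⁻³⁴ J·s)(1.237e+15 Hz) = 5.1158 eV
KE_max = E_photon - φ = 5.1158 - 3.83 = 1.2858 eV

Since eV_s = KE_max:
V_s = KE_max/e = 1.2858 V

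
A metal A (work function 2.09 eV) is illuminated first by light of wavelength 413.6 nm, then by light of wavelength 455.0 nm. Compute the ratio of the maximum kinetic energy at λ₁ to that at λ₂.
1.4296

Using Einstein's equation: KE_max = hc/λ - φ

For λ₁ = 413.6 nm:
E₁ = hc/λ₁ = 2.9977 eV
KE₁ = E₁ - φ = 2.9977 - 2.09 = 0.9077 eV

For λ₂ = 455.0 nm:
E₂ = hc/λ₂ = 2.7249 eV
KE₂ = E₂ - φ = 2.7249 - 2.09 = 0.6349 eV

Ratio: KE₁/KE₂ = 0.9077/0.6349 = 1.4296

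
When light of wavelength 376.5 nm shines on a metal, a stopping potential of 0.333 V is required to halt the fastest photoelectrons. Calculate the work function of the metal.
2.96 eV

The stopping potential gives the maximum kinetic energy: KE_max = eV_s = 0.333 eV

From Einstein's photoelectric equation: KE_max = hc/λ - φ
Rearranging: φ = hc/λ - KE_max

Calculate photon energy:
E_photon = hc/λ = (6.626×10⁻³⁴ J·s)(3×10⁸ m/s) / (376.5×10⁻⁹ m) = 3.2931 eV

Therefore:
φ = 3.2931 - 0.333 = 2.96 eV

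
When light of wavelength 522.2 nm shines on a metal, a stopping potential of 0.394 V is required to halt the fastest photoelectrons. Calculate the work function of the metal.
1.98 eV

The stopping potential gives the maximum kinetic energy: KE_max = eV_s = 0.394 eV

From Einstein's photoelectric equation: KE_max = hc/λ - φ
Rearranging: φ = hc/λ - KE_max

Calculate photon energy:
E_photon = hc/λ = (6.626×10⁻³⁴ J·s)(3×10⁸ m/s) / (522.2×10⁻⁹ m) = 2.3743 eV

Therefore:
φ = 2.3743 - 0.394 = 1.98 eV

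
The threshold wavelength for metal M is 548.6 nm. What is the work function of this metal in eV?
2.26 eV

At the threshold wavelength, photon energy equals work function:
φ = hc/λ₀

Calculating:
φ = (6.626×10⁻³⁴ J·s)(3×10⁸ m/s) / (548.6×10⁻⁹ m)
φ = 2.26 eV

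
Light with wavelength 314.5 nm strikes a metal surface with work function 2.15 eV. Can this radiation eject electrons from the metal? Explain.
Yes

For photoemission, the photon energy must exceed the work function.

Photon energy: E = hc/λ = 3.9423 eV
Work function: φ = 2.15 eV

Since E_photon (3.9423 eV) > φ (2.15 eV), photoemission WILL occur.
The threshold wavelength is λ₀ = hc/φ = 576.7 nm.
Since 314.5 nm < 576.7 nm, the light has sufficient energy.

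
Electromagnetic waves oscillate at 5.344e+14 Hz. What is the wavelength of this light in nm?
560.99 nm

Using the wave equation: c = fλ

Solving for wavelength:
λ = c/f = (3×10⁸ m/s) / (5.344e+14 Hz)
λ = 560.99 nm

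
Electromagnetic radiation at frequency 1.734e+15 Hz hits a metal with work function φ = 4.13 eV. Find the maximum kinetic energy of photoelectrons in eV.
3.0412 eV

Using Einstein's photoelectric equation: KE_max = hf - φ

First, calculate the photon energy:
E_photon = hf = (6.626×10⁻³⁴ J·s)(1.734e+15 Hz)
E_photon = 7.1712 eV

Then, the maximum kinetic energy:
KE_max = E_photon - φ = 7.1712 eV - 4.13 eV = 3.0412 eV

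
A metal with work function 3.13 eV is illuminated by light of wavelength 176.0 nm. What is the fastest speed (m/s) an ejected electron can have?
1.1735e+06 m/s

First, find the maximum kinetic energy:
E_photon = hc/λ = 7.0446 eV
KE_max = E_photon - φ = 7.0446 - 3.13 = 3.9146 eV

Convert to Joules: KE_max = 3.9146 × 1.602×10⁻¹⁹ J = 6.2718e-19 J

Then use KE = ½mv² to find velocity:
v = √(2·KE/m) = √(2 × 6.2718e-19 J / 9.109e-31 kg)
v = 1.1735e+06 m/s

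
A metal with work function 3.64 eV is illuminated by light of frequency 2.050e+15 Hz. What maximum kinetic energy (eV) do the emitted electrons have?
4.8381 eV

Using Einstein's photoelectric equation: KE_max = hf - φ

First, calculate the photon energy:
E_photon = hf = (6.626×10⁻³⁴ J·s)(2.050e+15 Hz)
E_photon = 8.4781 eV

Then, the maximum kinetic energy:
KE_max = E_photon - φ = 8.4781 eV - 3.64 eV = 4.8381 eV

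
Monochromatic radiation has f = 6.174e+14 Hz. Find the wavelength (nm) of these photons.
485.57 nm

Using the wave equation: c = fλ

Solving for wavelength:
λ = c/f = (3×10⁸ m/s) / (6.174e+14 Hz)
λ = 485.57 nm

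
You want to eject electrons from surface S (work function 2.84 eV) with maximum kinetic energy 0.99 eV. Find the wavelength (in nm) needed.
323.72 nm

From Einstein's equation: KE_max = hc/λ - φ

Rearranging for λ:
hc/λ = KE_max + φ
λ = hc/(KE_max + φ)

Required photon energy:
E_photon = KE_max + φ = 0.99 + 2.84 = 3.83 eV

Required wavelength:
λ = hc/E_photon = (6.626×10⁻³⁴)(3×10⁸) / (3.83 × 1.602×10⁻¹⁹)
λ = 323.72 nm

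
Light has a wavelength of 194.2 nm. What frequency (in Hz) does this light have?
1.5437e+15 Hz

Using the wave equation: c = fλ

Solving for frequency:
f = c/λ = (3×10⁸ m/s) / (194.2×10⁻⁹ m)
f = 1.5437e+15 Hz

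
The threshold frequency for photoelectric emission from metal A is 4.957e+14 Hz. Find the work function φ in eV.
2.05 eV

At the threshold frequency, photon energy equals work function:
φ = hf₀

Calculating:
φ = (6.626×10⁻³⁴ J·s)(4.957e+14 Hz)
φ = 2.05 eV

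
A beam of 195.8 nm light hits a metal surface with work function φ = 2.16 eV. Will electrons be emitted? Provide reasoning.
Yes

For photoemission, the photon energy must exceed the work function.

Photon energy: E = hc/λ = 6.3322 eV
Work function: φ = 2.16 eV

Since E_photon (6.3322 eV) > φ (2.16 eV), photoemission WILL occur.
The threshold wavelength is λ₀ = hc/φ = 574.0 nm.
Since 195.8 nm < 574.0 nm, the light has sufficient energy.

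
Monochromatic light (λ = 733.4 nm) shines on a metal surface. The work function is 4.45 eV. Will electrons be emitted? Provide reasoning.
No

For photoemission, the photon energy must exceed the work function.

Photon energy: E = hc/λ = 1.6905 eV
Work function: φ = 4.45 eV

Since E_photon (1.6905 eV) < φ (4.45 eV), photoemission will NOT occur.
The threshold wavelength is λ₀ = hc/φ = 278.6 nm.
Since 733.4 nm > 278.6 nm, the photons lack sufficient energy.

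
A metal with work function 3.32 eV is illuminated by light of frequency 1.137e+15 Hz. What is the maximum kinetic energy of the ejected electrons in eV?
1.3823 eV

Using Einstein's photoelectric equation: KE_max = hf - φ

First, calculate the photon energy:
E_photon = hf = (6.626×10⁻³⁴ J·s)(1.137e+15 Hz)
E_photon = 4.7023 eV

Then, the maximum kinetic energy:
KE_max = E_photon - φ = 4.7023 eV - 3.32 eV = 1.3823 eV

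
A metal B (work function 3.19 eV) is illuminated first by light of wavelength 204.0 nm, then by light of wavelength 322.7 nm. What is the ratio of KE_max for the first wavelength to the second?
4.4283

Using Einstein's equation: KE_max = hc/λ - φ

For λ₁ = 204.0 nm:
E₁ = hc/λ₁ = 6.0777 eV
KE₁ = E₁ - φ = 6.0777 - 3.19 = 2.8877 eV

For λ₂ = 322.7 nm:
E₂ = hc/λ₂ = 3.8421 eV
KE₂ = E₂ - φ = 3.8421 - 3.19 = 0.6521 eV

Ratio: KE₁/KE₂ = 2.8877/0.6521 = 4.4283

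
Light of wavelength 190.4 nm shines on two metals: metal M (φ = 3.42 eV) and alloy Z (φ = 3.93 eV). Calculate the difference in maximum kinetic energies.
0.5100 eV

Using KE_max = hc/λ - φ for each metal:

Photon energy: E = hc/λ = 6.5118 eV

For metal M (φ₁ = 3.42 eV):
KE₁ = E - φ₁ = 6.5118 - 3.42 = 3.0918 eV

For alloy Z (φ₂ = 3.93 eV):
KE₂ = E - φ₂ = 6.5118 - 3.93 = 2.5818 eV

Difference:
ΔKE = KE₁ - KE₂ = 3.0918 - 2.5818 = 0.5100 eV

Note: The difference equals the difference in work functions: 3.93 - 3.42 = 0.51 eV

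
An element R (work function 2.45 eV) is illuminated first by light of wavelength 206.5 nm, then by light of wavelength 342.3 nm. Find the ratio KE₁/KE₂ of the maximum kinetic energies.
3.0323

Using Einstein's equation: KE_max = hc/λ - φ

For λ₁ = 206.5 nm:
E₁ = hc/λ₁ = 6.0041 eV
KE₁ = E₁ - φ = 6.0041 - 2.45 = 3.5541 eV

For λ₂ = 342.3 nm:
E₂ = hc/λ₂ = 3.6221 eV
KE₂ = E₂ - φ = 3.6221 - 2.45 = 1.1721 eV

Ratio: KE₁/KE₂ = 3.5541/1.1721 = 3.0323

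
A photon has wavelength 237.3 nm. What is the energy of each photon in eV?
5.2248 eV

Using E = hf = hc/λ:

E = hc/λ = (6.626×10⁻³⁴ J·s)(3×10⁸ m/s) / (237.3×10⁻⁹ m)
E = 5.2248 eV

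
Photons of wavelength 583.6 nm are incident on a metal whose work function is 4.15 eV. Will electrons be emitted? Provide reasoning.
No

For photoemission, the photon energy must exceed the work function.

Photon energy: E = hc/λ = 2.1245 eV
Work function: φ = 4.15 eV

Since E_photon (2.1245 eV) < φ (4.15 eV), photoemission will NOT occur.
The threshold wavelength is λ₀ = hc/φ = 298.8 nm.
Since 583.6 nm > 298.8 nm, the photons lack sufficient energy.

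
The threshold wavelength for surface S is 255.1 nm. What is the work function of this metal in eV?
4.86 eV

At the threshold wavelength, photon energy equals work function:
φ = hc/λ₀

Calculating:
φ = (6.626×10⁻³⁴ J·s)(3×10⁸ m/s) / (255.1×10⁻⁹ m)
φ = 4.86 eV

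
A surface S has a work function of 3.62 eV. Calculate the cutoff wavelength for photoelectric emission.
342.50 nm

The threshold wavelength is when the photon energy equals the work function:
hc/λ₀ = φ

Solving for λ₀:
λ₀ = hc/φ = (6.626×10⁻³⁴ J·s)(3×10⁸ m/s) / (3.62 eV × 1.602×10⁻¹⁹ J/eV)
λ₀ = 342.50 nm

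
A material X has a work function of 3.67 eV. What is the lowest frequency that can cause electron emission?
8.8740e+14 Hz

The threshold frequency is when the photon energy equals the work function:
hf₀ = φ

Solving for f₀:
f₀ = φ/h = (3.67 eV × 1.602×10⁻¹⁹ J/eV) / (6.626×10⁻³⁴ J·s)
f₀ = 8.8740e+14 Hz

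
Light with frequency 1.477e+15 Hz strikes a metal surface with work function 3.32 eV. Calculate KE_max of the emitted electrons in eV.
2.7884 eV

Using Einstein's photoelectric equation: KE_max = hf - φ

First, calculate the photon energy:
E_photon = hf = (6.626×10⁻³⁴ J·s)(1.477e+15 Hz)
E_photon = 6.1084 eV

Then, the maximum kinetic energy:
KE_max = E_photon - φ = 6.1084 eV - 3.32 eV = 2.7884 eV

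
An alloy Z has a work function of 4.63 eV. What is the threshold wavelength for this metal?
267.78 nm

The threshold wavelength is when the photon energy equals the work function:
hc/λ₀ = φ

Solving for λ₀:
λ₀ = hc/φ = (6.626×10⁻³⁴ J·s)(3×10⁸ m/s) / (4.63 eV × 1.602×10⁻¹⁹ J/eV)
λ₀ = 267.78 nm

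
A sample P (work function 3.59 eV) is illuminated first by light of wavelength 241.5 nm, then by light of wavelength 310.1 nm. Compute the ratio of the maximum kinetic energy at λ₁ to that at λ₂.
3.7823

Using Einstein's equation: KE_max = hc/λ - φ

For λ₁ = 241.5 nm:
E₁ = hc/λ₁ = 5.1339 eV
KE₁ = E₁ - φ = 5.1339 - 3.59 = 1.5439 eV

For λ₂ = 310.1 nm:
E₂ = hc/λ₂ = 3.9982 eV
KE₂ = E₂ - φ = 3.9982 - 3.59 = 0.4082 eV

Ratio: KE₁/KE₂ = 1.5439/0.4082 = 3.7823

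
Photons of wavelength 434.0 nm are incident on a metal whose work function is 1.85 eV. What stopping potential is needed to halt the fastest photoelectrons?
1.0068 V

The stopping potential V_s satisfies: eV_s = KE_max

First, find KE_max using Einstein's equation:
E_photon = hc/λ = 2.8568 eV
KE_max = E_photon - φ = 2.8568 - 1.85 = 1.0068 eV

Since eV_s = KE_max:
V_s = KE_max/e = 1.0068 V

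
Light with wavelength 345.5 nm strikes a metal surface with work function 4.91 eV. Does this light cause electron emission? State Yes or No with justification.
No

For photoemission, the photon energy must exceed the work function.

Photon energy: E = hc/λ = 3.5885 eV
Work function: φ = 4.91 eV

Since E_photon (3.5885 eV) < φ (4.91 eV), photoemission will NOT occur.
The threshold wavelength is λ₀ = hc/φ = 252.5 nm.
Since 345.5 nm > 252.5 nm, the photons lack sufficient energy.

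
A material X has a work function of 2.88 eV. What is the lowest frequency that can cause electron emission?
6.9638e+14 Hz

The threshold frequency is when the photon energy equals the work function:
hf₀ = φ

Solving for f₀:
f₀ = φ/h = (2.88 eV × 1.602×10⁻¹⁹ J/eV) / (6.626×10⁻³⁴ J·s)
f₀ = 6.9638e+14 Hz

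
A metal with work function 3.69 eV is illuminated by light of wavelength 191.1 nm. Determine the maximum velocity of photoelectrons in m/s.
9.9207e+05 m/s

First, find the maximum kinetic energy:
E_photon = hc/λ = 6.4879 eV
KE_max = E_photon - φ = 6.4879 - 3.69 = 2.7979 eV

Convert to Joules: KE_max = 2.7979 × 1.602×10⁻¹⁹ J = 4.4828e-19 J

Then use KE = ½mv² to find velocity:
v = √(2·KE/m) = √(2 × 4.4828e-19 J / 9.109e-31 kg)
v = 9.9207e+05 m/s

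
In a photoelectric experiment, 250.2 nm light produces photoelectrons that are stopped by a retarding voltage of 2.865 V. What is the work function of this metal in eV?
2.09 eV

The stopping potential gives the maximum kinetic energy: KE_max = eV_s = 2.865 eV

From Einstein's photoelectric equation: KE_max = hc/λ - φ
Rearranging: φ = hc/λ - KE_max

Calculate photon energy:
E_photon = hc/λ = (6.626×10⁻³⁴ J·s)(3×10⁸ m/s) / (250.2×10⁻⁹ m) = 4.9554 eV

Therefore:
φ = 4.9554 - 2.865 = 2.09 eV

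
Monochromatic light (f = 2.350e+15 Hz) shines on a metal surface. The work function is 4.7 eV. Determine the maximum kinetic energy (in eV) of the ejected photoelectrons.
5.0188 eV

Using Einstein's photoelectric equation: KE_max = hf - φ

First, calculate the photon energy:
E_photon = hf = (6.626×10⁻³⁴ J·s)(2.350e+15 Hz)
E_photon = 9.7188 eV

Then, the maximum kinetic energy:
KE_max = E_photon - φ = 9.7188 eV - 4.7 eV = 5.0188 eV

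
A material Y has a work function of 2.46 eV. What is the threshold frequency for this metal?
5.9483e+14 Hz

The threshold frequency is when the photon energy equals the work function:
hf₀ = φ

Solving for f₀:
f₀ = φ/h = (2.46 eV × 1.602×10⁻¹⁹ J/eV) / (6.626×10⁻³⁴ J·s)
f₀ = 5.9483e+14 Hz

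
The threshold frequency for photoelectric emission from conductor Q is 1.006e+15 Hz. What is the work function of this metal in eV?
4.16 eV

At the threshold frequency, photon energy equals work function:
φ = hf₀

Calculating:
φ = (6.626×10⁻³⁴ J·s)(1.006e+15 Hz)
φ = 4.16 eV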